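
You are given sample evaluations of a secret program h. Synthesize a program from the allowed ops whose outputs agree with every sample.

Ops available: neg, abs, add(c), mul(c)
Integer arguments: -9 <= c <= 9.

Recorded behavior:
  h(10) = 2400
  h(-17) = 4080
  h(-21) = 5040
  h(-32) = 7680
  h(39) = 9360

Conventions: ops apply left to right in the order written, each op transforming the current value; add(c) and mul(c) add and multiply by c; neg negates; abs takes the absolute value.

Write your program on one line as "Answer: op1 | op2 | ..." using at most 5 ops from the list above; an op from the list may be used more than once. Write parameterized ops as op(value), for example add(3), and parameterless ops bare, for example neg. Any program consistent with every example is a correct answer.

mul(-5) | mul(-8) | abs | mul(-1) | mul(-6)

Check, running the answer program on each example:
  10 -> -50 -> 400 -> 400 -> -400 -> 2400
  -17 -> 85 -> -680 -> 680 -> -680 -> 4080
  -21 -> 105 -> -840 -> 840 -> -840 -> 5040
  -32 -> 160 -> -1280 -> 1280 -> -1280 -> 7680
  39 -> -195 -> 1560 -> 1560 -> -1560 -> 9360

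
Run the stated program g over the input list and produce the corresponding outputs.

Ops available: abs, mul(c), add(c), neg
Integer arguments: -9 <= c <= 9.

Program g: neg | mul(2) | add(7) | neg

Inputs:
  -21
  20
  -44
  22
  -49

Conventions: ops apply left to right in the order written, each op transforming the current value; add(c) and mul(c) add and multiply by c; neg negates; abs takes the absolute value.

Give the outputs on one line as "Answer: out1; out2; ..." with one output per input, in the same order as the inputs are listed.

-49; 33; -95; 37; -105

Execution, op by op:
  -21 -> 21 -> 42 -> 49 -> -49
  20 -> -20 -> -40 -> -33 -> 33
  -44 -> 44 -> 88 -> 95 -> -95
  22 -> -22 -> -44 -> -37 -> 37
  -49 -> 49 -> 98 -> 105 -> -105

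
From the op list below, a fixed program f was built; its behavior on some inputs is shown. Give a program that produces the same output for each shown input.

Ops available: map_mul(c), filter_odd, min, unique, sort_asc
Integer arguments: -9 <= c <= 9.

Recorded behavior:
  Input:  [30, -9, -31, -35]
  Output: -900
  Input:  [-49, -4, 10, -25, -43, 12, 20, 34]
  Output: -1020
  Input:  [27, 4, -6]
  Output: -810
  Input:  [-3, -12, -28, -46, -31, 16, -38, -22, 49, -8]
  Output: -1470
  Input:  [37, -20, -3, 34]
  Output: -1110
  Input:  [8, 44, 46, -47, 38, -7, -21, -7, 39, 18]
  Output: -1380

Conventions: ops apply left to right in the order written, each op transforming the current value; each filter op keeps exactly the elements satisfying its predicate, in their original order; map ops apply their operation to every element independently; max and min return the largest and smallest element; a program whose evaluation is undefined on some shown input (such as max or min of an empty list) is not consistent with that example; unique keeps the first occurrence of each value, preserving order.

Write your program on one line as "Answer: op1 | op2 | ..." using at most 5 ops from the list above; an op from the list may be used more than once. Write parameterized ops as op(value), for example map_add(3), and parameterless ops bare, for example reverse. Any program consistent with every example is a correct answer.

map_mul(5) | map_mul(2) | map_mul(-3) | unique | min

Check, running the answer program on each example:
  [30, -9, -31, -35] -> [150, -45, -155, -175] -> [300, -90, -310, -350] -> [-900, 270, 930, 1050] -> [-900, 270, 930, 1050] -> -900
  [-49, -4, 10, -25, -43, 12, 20, 34] -> [-245, -20, 50, -125, -215, 60, 100, 170] -> [-490, -40, 100, -250, -430, 120, 200, 340] -> [1470, 120, -300, 750, 1290, -360, -600, -1020] -> [1470, 120, -300, 750, 1290, -360, -600, -1020] -> -1020
  [27, 4, -6] -> [135, 20, -30] -> [270, 40, -60] -> [-810, -120, 180] -> [-810, -120, 180] -> -810
  [-3, -12, -28, -46, -31, 16, -38, -22, 49, -8] -> [-15, -60, -140, -230, -155, 80, -190, -110, 245, -40] -> [-30, -120, -280, -460, -310, 160, -380, -220, 490, -80] -> [90, 360, 840, 1380, 930, -480, 1140, 660, -1470, 240] -> [90, 360, 840, 1380, 930, -480, 1140, 660, -1470, 240] -> -1470
  [37, -20, -3, 34] -> [185, -100, -15, 170] -> [370, -200, -30, 340] -> [-1110, 600, 90, -1020] -> [-1110, 600, 90, -1020] -> -1110
  [8, 44, 46, -47, 38, -7, -21, -7, 39, 18] -> [40, 220, 230, -235, 190, -35, -105, -35, 195, 90] -> [80, 440, 460, -470, 380, -70, -210, -70, 390, 180] -> [-240, -1320, -1380, 1410, -1140, 210, 630, 210, -1170, -540] -> [-240, -1320, -1380, 1410, -1140, 210, 630, -1170, -540] -> -1380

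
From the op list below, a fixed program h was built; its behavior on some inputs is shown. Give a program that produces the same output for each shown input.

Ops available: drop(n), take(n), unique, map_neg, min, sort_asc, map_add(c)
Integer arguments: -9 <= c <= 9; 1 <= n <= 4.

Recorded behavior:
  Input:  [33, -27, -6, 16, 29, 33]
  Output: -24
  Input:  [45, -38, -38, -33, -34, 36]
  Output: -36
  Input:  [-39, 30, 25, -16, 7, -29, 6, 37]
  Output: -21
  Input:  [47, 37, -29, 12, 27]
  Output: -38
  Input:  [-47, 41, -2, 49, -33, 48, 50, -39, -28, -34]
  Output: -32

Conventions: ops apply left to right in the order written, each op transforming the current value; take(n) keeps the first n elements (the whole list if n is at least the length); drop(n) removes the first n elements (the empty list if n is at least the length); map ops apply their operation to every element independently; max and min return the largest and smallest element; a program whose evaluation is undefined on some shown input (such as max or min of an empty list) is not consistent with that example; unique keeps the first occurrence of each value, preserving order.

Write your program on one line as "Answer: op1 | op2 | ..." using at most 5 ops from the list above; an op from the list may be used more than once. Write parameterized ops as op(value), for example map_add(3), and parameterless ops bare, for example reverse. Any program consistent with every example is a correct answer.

map_neg | map_add(4) | map_add(5) | take(3) | min

Check, running the answer program on each example:
  [33, -27, -6, 16, 29, 33] -> [-33, 27, 6, -16, -29, -33] -> [-29, 31, 10, -12, -25, -29] -> [-24, 36, 15, -7, -20, -24] -> [-24, 36, 15] -> -24
  [45, -38, -38, -33, -34, 36] -> [-45, 38, 38, 33, 34, -36] -> [-41, 42, 42, 37, 38, -32] -> [-36, 47, 47, 42, 43, -27] -> [-36, 47, 47] -> -36
  [-39, 30, 25, -16, 7, -29, 6, 37] -> [39, -30, -25, 16, -7, 29, -6, -37] -> [43, -26, -21, 20, -3, 33, -2, -33] -> [48, -21, -16, 25, 2, 38, 3, -28] -> [48, -21, -16] -> -21
  [47, 37, -29, 12, 27] -> [-47, -37, 29, -12, -27] -> [-43, -33, 33, -8, -23] -> [-38, -28, 38, -3, -18] -> [-38, -28, 38] -> -38
  [-47, 41, -2, 49, -33, 48, 50, -39, -28, -34] -> [47, -41, 2, -49, 33, -48, -50, 39, 28, 34] -> [51, -37, 6, -45, 37, -44, -46, 43, 32, 38] -> [56, -32, 11, -40, 42, -39, -41, 48, 37, 43] -> [56, -32, 11] -> -32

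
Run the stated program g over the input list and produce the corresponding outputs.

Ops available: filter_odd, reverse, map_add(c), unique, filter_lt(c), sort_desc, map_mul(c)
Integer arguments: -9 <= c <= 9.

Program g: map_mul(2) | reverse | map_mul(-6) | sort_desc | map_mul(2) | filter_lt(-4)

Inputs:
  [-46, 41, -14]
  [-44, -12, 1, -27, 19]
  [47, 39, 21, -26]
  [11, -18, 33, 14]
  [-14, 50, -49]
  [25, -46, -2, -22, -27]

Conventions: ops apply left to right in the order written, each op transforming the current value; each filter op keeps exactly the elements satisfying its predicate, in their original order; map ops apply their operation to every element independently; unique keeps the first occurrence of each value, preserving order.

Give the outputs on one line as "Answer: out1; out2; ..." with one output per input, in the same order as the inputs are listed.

[-984]; [-24, -456]; [-504, -936, -1128]; [-264, -336, -792]; [-1200]; [-600]

Execution, op by op:
  [-46, 41, -14] -> [-92, 82, -28] -> [-28, 82, -92] -> [168, -492, 552] -> [552, 168, -492] -> [1104, 336, -984] -> [-984]
  [-44, -12, 1, -27, 19] -> [-88, -24, 2, -54, 38] -> [38, -54, 2, -24, -88] -> [-228, 324, -12, 144, 528] -> [528, 324, 144, -12, -228] -> [1056, 648, 288, -24, -456] -> [-24, -456]
  [47, 39, 21, -26] -> [94, 78, 42, -52] -> [-52, 42, 78, 94] -> [312, -252, -468, -564] -> [312, -252, -468, -564] -> [624, -504, -936, -1128] -> [-504, -936, -1128]
  [11, -18, 33, 14] -> [22, -36, 66, 28] -> [28, 66, -36, 22] -> [-168, -396, 216, -132] -> [216, -132, -168, -396] -> [432, -264, -336, -792] -> [-264, -336, -792]
  [-14, 50, -49] -> [-28, 100, -98] -> [-98, 100, -28] -> [588, -600, 168] -> [588, 168, -600] -> [1176, 336, -1200] -> [-1200]
  [25, -46, -2, -22, -27] -> [50, -92, -4, -44, -54] -> [-54, -44, -4, -92, 50] -> [324, 264, 24, 552, -300] -> [552, 324, 264, 24, -300] -> [1104, 648, 528, 48, -600] -> [-600]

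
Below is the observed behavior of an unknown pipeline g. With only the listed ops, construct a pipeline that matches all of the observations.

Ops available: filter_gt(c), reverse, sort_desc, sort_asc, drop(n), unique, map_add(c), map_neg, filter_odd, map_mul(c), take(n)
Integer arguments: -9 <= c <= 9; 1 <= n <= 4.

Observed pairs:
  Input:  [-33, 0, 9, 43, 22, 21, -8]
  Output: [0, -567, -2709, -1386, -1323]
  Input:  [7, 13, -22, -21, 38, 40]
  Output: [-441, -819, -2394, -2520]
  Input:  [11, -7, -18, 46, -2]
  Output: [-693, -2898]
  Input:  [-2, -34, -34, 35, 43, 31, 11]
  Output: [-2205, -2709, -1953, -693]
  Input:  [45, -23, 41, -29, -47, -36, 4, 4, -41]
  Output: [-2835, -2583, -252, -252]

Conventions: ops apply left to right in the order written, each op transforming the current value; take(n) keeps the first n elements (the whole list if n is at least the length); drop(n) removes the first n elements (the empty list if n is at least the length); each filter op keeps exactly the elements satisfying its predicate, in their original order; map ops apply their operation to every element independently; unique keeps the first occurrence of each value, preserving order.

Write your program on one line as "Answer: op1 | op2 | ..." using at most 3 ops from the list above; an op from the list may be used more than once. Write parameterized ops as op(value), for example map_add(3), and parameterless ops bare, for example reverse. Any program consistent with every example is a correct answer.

map_mul(9) | filter_gt(-2) | map_mul(-7)

Check, running the answer program on each example:
  [-33, 0, 9, 43, 22, 21, -8] -> [-297, 0, 81, 387, 198, 189, -72] -> [0, 81, 387, 198, 189] -> [0, -567, -2709, -1386, -1323]
  [7, 13, -22, -21, 38, 40] -> [63, 117, -198, -189, 342, 360] -> [63, 117, 342, 360] -> [-441, -819, -2394, -2520]
  [11, -7, -18, 46, -2] -> [99, -63, -162, 414, -18] -> [99, 414] -> [-693, -2898]
  [-2, -34, -34, 35, 43, 31, 11] -> [-18, -306, -306, 315, 387, 279, 99] -> [315, 387, 279, 99] -> [-2205, -2709, -1953, -693]
  [45, -23, 41, -29, -47, -36, 4, 4, -41] -> [405, -207, 369, -261, -423, -324, 36, 36, -369] -> [405, 369, 36, 36] -> [-2835, -2583, -252, -252]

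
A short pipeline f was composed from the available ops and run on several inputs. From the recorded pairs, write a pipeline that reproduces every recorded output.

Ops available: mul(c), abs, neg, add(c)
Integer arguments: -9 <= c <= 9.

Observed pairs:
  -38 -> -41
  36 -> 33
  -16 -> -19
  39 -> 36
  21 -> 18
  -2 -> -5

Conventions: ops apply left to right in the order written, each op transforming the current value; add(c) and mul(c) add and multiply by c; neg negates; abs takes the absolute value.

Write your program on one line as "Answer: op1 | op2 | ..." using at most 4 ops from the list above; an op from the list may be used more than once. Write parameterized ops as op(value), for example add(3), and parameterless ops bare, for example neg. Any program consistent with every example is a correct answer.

add(-6) | add(5) | add(3) | add(-5)

Check, running the answer program on each example:
  -38 -> -44 -> -39 -> -36 -> -41
  36 -> 30 -> 35 -> 38 -> 33
  -16 -> -22 -> -17 -> -14 -> -19
  39 -> 33 -> 38 -> 41 -> 36
  21 -> 15 -> 20 -> 23 -> 18
  -2 -> -8 -> -3 -> 0 -> -5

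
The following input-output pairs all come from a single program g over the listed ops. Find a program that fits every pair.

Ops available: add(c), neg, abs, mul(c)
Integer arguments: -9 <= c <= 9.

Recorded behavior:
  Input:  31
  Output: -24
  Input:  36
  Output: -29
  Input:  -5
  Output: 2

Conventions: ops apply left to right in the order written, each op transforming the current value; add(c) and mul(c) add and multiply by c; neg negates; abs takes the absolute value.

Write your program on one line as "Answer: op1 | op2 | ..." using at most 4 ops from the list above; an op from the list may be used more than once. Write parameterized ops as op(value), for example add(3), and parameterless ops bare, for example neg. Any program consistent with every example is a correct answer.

neg | abs | neg | add(7)

Check, running the answer program on each example:
  31 -> -31 -> 31 -> -31 -> -24
  36 -> -36 -> 36 -> -36 -> -29
  -5 -> 5 -> 5 -> -5 -> 2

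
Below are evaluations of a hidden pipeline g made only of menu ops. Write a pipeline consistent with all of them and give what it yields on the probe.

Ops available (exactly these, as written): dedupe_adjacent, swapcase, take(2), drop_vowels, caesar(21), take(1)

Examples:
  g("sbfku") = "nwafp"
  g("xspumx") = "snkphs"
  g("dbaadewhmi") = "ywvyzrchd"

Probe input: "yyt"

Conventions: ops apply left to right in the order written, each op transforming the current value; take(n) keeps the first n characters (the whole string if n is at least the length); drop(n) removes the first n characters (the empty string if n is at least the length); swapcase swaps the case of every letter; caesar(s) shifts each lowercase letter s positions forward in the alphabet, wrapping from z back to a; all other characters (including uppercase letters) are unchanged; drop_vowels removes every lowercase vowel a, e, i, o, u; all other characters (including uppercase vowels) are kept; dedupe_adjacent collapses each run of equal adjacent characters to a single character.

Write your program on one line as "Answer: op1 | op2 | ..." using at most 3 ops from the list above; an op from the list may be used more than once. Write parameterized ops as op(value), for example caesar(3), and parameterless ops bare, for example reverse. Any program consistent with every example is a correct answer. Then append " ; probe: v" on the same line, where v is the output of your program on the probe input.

caesar(21) | dedupe_adjacent ; probe: "to"

Check, running the answer program on each example:
  "sbfku" -> "nwafp" -> "nwafp"
  "xspumx" -> "snkphs" -> "snkphs"
  "dbaadewhmi" -> "ywvvyzrchd" -> "ywvyzrchd"
  probe: "yyt" -> "tto" -> "to"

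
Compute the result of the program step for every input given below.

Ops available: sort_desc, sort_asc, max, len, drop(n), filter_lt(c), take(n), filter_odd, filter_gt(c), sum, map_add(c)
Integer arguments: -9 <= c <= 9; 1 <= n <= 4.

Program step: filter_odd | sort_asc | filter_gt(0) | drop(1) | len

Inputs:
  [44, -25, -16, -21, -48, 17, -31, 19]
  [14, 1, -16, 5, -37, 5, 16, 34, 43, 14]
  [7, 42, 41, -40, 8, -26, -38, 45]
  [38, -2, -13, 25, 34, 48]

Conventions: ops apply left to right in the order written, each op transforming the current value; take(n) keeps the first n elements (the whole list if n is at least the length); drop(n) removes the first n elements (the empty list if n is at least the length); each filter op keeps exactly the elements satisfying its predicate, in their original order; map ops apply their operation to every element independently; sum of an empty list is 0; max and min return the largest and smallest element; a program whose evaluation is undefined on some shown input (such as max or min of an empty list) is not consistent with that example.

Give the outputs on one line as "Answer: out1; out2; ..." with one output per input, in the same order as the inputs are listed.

Execution, op by op:
  [44, -25, -16, -21, -48, 17, -31, 19] -> [-25, -21, 17, -31, 19] -> [-31, -25, -21, 17, 19] -> [17, 19] -> [19] -> 1
  [14, 1, -16, 5, -37, 5, 16, 34, 43, 14] -> [1, 5, -37, 5, 43] -> [-37, 1, 5, 5, 43] -> [1, 5, 5, 43] -> [5, 5, 43] -> 3
  [7, 42, 41, -40, 8, -26, -38, 45] -> [7, 41, 45] -> [7, 41, 45] -> [7, 41, 45] -> [41, 45] -> 2
  [38, -2, -13, 25, 34, 48] -> [-13, 25] -> [-13, 25] -> [25] -> [] -> 0

1; 3; 2; 0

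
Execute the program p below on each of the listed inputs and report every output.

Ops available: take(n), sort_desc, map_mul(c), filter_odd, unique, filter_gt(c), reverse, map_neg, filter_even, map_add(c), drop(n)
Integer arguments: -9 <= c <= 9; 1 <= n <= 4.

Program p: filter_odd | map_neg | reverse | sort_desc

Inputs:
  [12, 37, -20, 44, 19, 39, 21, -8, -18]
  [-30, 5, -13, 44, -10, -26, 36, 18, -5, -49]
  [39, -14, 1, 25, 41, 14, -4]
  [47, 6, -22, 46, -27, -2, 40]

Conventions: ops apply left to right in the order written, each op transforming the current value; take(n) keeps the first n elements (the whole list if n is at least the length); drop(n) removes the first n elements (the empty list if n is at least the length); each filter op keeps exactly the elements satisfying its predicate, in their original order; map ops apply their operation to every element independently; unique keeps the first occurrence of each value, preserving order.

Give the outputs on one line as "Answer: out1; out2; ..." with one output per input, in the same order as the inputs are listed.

Execution, op by op:
  [12, 37, -20, 44, 19, 39, 21, -8, -18] -> [37, 19, 39, 21] -> [-37, -19, -39, -21] -> [-21, -39, -19, -37] -> [-19, -21, -37, -39]
  [-30, 5, -13, 44, -10, -26, 36, 18, -5, -49] -> [5, -13, -5, -49] -> [-5, 13, 5, 49] -> [49, 5, 13, -5] -> [49, 13, 5, -5]
  [39, -14, 1, 25, 41, 14, -4] -> [39, 1, 25, 41] -> [-39, -1, -25, -41] -> [-41, -25, -1, -39] -> [-1, -25, -39, -41]
  [47, 6, -22, 46, -27, -2, 40] -> [47, -27] -> [-47, 27] -> [27, -47] -> [27, -47]

[-19, -21, -37, -39]; [49, 13, 5, -5]; [-1, -25, -39, -41]; [27, -47]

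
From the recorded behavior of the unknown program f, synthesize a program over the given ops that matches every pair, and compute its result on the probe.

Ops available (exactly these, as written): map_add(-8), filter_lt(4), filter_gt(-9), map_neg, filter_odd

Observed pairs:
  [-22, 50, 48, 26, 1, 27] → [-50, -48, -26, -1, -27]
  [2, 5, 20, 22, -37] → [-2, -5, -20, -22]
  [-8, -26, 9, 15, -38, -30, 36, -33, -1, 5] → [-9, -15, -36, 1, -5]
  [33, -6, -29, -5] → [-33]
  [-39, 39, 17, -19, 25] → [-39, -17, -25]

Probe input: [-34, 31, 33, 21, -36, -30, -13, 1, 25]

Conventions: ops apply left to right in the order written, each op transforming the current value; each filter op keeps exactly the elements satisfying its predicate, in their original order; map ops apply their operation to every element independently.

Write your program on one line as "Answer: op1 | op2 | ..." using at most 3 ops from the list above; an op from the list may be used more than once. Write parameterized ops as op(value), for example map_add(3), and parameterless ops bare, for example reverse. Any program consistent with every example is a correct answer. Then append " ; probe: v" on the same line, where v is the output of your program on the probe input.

filter_gt(-9) | map_neg | filter_lt(4) ; probe: [-31, -33, -21, -1, -25]

Check, running the answer program on each example:
  [-22, 50, 48, 26, 1, 27] -> [50, 48, 26, 1, 27] -> [-50, -48, -26, -1, -27] -> [-50, -48, -26, -1, -27]
  [2, 5, 20, 22, -37] -> [2, 5, 20, 22] -> [-2, -5, -20, -22] -> [-2, -5, -20, -22]
  [-8, -26, 9, 15, -38, -30, 36, -33, -1, 5] -> [-8, 9, 15, 36, -1, 5] -> [8, -9, -15, -36, 1, -5] -> [-9, -15, -36, 1, -5]
  [33, -6, -29, -5] -> [33, -6, -5] -> [-33, 6, 5] -> [-33]
  [-39, 39, 17, -19, 25] -> [39, 17, 25] -> [-39, -17, -25] -> [-39, -17, -25]
  probe: [-34, 31, 33, 21, -36, -30, -13, 1, 25] -> [31, 33, 21, 1, 25] -> [-31, -33, -21, -1, -25] -> [-31, -33, -21, -1, -25]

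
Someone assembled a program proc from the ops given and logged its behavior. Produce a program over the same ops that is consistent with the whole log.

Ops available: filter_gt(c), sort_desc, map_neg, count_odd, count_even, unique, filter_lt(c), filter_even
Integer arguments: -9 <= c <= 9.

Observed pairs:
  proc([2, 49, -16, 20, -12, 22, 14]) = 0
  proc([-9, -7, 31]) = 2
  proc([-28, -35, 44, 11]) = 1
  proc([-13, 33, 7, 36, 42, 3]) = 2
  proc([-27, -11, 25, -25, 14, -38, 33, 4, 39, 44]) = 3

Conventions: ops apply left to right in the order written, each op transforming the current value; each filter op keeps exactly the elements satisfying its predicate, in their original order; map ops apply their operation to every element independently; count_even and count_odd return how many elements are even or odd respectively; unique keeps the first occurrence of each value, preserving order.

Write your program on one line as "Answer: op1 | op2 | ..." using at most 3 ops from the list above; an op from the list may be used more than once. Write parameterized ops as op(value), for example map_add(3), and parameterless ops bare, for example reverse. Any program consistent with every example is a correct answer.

filter_lt(5) | map_neg | count_odd

Check, running the answer program on each example:
  [2, 49, -16, 20, -12, 22, 14] -> [2, -16, -12] -> [-2, 16, 12] -> 0
  [-9, -7, 31] -> [-9, -7] -> [9, 7] -> 2
  [-28, -35, 44, 11] -> [-28, -35] -> [28, 35] -> 1
  [-13, 33, 7, 36, 42, 3] -> [-13, 3] -> [13, -3] -> 2
  [-27, -11, 25, -25, 14, -38, 33, 4, 39, 44] -> [-27, -11, -25, -38, 4] -> [27, 11, 25, 38, -4] -> 3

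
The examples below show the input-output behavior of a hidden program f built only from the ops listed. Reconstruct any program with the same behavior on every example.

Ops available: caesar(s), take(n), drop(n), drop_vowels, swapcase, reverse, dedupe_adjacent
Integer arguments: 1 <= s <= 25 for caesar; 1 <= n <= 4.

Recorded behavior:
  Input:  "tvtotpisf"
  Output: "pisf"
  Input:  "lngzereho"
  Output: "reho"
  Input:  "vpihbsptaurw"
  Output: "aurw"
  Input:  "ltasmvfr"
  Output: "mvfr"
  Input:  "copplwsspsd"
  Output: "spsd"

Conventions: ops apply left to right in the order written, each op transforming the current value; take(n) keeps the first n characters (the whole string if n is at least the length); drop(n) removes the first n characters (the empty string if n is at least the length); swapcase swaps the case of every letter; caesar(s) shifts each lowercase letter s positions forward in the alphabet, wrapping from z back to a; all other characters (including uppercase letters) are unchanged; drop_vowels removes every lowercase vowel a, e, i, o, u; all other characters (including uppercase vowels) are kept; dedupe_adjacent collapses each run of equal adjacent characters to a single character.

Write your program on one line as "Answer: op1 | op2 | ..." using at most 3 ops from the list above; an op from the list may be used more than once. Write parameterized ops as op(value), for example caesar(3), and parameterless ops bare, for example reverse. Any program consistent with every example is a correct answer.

reverse | take(4) | reverse

Check, running the answer program on each example:
  "tvtotpisf" -> "fsiptotvt" -> "fsip" -> "pisf"
  "lngzereho" -> "oherezgnl" -> "oher" -> "reho"
  "vpihbsptaurw" -> "wruatpsbhipv" -> "wrua" -> "aurw"
  "ltasmvfr" -> "rfvmsatl" -> "rfvm" -> "mvfr"
  "copplwsspsd" -> "dspsswlppoc" -> "dsps" -> "spsd"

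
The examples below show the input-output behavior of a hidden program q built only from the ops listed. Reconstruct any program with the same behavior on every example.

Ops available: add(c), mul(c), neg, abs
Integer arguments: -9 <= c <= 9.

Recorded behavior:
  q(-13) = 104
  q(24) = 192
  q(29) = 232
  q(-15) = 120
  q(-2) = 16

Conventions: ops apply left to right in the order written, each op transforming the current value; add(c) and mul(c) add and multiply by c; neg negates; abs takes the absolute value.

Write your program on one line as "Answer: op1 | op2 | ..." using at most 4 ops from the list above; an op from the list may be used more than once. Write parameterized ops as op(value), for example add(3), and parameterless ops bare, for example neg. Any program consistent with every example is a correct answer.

abs | mul(-1) | mul(8) | abs

Check, running the answer program on each example:
  -13 -> 13 -> -13 -> -104 -> 104
  24 -> 24 -> -24 -> -192 -> 192
  29 -> 29 -> -29 -> -232 -> 232
  -15 -> 15 -> -15 -> -120 -> 120
  -2 -> 2 -> -2 -> -16 -> 16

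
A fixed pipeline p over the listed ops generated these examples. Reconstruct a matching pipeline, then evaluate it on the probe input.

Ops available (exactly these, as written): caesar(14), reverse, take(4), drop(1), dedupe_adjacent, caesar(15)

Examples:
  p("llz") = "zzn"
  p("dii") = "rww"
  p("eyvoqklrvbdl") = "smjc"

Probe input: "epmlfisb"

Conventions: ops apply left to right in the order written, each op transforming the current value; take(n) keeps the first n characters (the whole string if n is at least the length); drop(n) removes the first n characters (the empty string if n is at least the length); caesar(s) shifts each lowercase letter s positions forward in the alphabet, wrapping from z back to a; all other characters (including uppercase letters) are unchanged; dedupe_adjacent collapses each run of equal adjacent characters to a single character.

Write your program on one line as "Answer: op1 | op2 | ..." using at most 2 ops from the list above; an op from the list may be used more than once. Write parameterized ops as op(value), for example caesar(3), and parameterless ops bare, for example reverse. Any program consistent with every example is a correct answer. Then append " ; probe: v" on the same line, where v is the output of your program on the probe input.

take(4) | caesar(14) ; probe: "sdaz"

Check, running the answer program on each example:
  "llz" -> "llz" -> "zzn"
  "dii" -> "dii" -> "rww"
  "eyvoqklrvbdl" -> "eyvo" -> "smjc"
  probe: "epmlfisb" -> "epml" -> "sdaz"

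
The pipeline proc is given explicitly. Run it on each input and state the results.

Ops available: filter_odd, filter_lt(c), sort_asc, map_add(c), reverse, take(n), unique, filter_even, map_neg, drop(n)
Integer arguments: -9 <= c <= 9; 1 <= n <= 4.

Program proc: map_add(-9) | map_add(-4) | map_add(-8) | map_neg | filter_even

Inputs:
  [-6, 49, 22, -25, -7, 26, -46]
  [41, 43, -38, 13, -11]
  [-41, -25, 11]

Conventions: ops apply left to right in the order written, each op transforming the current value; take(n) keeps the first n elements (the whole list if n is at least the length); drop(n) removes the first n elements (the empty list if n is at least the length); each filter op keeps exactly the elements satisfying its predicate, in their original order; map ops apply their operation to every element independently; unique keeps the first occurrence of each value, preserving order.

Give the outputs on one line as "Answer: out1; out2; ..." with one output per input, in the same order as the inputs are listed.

[-28, 46, 28]; [-20, -22, 8, 32]; [62, 46, 10]

Execution, op by op:
  [-6, 49, 22, -25, -7, 26, -46] -> [-15, 40, 13, -34, -16, 17, -55] -> [-19, 36, 9, -38, -20, 13, -59] -> [-27, 28, 1, -46, -28, 5, -67] -> [27, -28, -1, 46, 28, -5, 67] -> [-28, 46, 28]
  [41, 43, -38, 13, -11] -> [32, 34, -47, 4, -20] -> [28, 30, -51, 0, -24] -> [20, 22, -59, -8, -32] -> [-20, -22, 59, 8, 32] -> [-20, -22, 8, 32]
  [-41, -25, 11] -> [-50, -34, 2] -> [-54, -38, -2] -> [-62, -46, -10] -> [62, 46, 10] -> [62, 46, 10]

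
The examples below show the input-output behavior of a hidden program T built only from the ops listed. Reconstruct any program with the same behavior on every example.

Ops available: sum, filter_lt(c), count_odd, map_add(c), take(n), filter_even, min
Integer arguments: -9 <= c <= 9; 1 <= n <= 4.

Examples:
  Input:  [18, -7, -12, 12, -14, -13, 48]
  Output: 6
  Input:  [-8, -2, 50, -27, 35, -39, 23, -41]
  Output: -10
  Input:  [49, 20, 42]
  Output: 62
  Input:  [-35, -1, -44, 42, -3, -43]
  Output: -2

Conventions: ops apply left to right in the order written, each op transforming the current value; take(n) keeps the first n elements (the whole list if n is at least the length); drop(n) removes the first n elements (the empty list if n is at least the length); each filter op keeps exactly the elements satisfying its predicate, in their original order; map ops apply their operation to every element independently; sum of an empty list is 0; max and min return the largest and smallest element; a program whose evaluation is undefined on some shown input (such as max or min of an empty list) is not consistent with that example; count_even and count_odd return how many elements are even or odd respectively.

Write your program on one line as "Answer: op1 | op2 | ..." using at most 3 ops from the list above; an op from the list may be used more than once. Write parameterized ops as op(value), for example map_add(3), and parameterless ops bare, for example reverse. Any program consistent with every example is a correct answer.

filter_even | take(2) | sum

Check, running the answer program on each example:
  [18, -7, -12, 12, -14, -13, 48] -> [18, -12, 12, -14, 48] -> [18, -12] -> 6
  [-8, -2, 50, -27, 35, -39, 23, -41] -> [-8, -2, 50] -> [-8, -2] -> -10
  [49, 20, 42] -> [20, 42] -> [20, 42] -> 62
  [-35, -1, -44, 42, -3, -43] -> [-44, 42] -> [-44, 42] -> -2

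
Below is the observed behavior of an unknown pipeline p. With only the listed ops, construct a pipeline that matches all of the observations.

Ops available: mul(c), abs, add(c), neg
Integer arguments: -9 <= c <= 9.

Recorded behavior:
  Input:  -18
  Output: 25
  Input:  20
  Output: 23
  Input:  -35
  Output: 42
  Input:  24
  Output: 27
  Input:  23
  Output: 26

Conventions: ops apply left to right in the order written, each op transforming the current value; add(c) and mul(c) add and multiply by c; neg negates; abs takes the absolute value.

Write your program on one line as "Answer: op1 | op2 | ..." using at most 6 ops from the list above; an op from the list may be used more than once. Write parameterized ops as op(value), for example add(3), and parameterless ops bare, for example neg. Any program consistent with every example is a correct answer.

neg | add(2) | neg | abs | add(5)

Check, running the answer program on each example:
  -18 -> 18 -> 20 -> -20 -> 20 -> 25
  20 -> -20 -> -18 -> 18 -> 18 -> 23
  -35 -> 35 -> 37 -> -37 -> 37 -> 42
  24 -> -24 -> -22 -> 22 -> 22 -> 27
  23 -> -23 -> -21 -> 21 -> 21 -> 26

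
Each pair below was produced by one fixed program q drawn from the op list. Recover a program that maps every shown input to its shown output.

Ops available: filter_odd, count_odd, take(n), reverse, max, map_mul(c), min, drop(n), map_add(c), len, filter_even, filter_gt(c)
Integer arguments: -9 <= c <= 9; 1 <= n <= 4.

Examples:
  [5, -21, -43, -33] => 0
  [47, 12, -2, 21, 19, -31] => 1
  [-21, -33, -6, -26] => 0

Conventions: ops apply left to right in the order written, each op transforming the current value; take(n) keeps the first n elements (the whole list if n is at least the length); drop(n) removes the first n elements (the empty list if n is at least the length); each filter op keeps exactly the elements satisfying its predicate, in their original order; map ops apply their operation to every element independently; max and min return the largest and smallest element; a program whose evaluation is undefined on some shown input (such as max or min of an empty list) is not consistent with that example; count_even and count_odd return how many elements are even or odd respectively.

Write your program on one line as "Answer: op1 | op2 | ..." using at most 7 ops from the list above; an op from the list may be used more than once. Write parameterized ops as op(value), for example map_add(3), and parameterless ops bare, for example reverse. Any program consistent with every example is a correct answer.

drop(2) | filter_odd | filter_gt(-9) | map_mul(8) | drop(1) | len

Check, running the answer program on each example:
  [5, -21, -43, -33] -> [-43, -33] -> [-43, -33] -> [] -> [] -> [] -> 0
  [47, 12, -2, 21, 19, -31] -> [-2, 21, 19, -31] -> [21, 19, -31] -> [21, 19] -> [168, 152] -> [152] -> 1
  [-21, -33, -6, -26] -> [-6, -26] -> [] -> [] -> [] -> [] -> 0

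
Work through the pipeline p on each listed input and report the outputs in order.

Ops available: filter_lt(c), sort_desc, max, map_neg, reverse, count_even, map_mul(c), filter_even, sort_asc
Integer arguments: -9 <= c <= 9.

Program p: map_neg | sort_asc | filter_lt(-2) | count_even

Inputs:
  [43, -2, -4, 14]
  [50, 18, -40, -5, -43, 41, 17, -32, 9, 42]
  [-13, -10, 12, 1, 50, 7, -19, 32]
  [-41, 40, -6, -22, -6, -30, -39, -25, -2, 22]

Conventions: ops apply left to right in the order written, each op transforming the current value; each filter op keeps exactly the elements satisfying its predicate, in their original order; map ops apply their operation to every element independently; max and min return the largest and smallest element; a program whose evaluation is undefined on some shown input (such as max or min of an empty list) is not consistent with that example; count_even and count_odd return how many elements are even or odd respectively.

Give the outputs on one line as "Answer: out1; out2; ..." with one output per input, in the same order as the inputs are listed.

Execution, op by op:
  [43, -2, -4, 14] -> [-43, 2, 4, -14] -> [-43, -14, 2, 4] -> [-43, -14] -> 1
  [50, 18, -40, -5, -43, 41, 17, -32, 9, 42] -> [-50, -18, 40, 5, 43, -41, -17, 32, -9, -42] -> [-50, -42, -41, -18, -17, -9, 5, 32, 40, 43] -> [-50, -42, -41, -18, -17, -9] -> 3
  [-13, -10, 12, 1, 50, 7, -19, 32] -> [13, 10, -12, -1, -50, -7, 19, -32] -> [-50, -32, -12, -7, -1, 10, 13, 19] -> [-50, -32, -12, -7] -> 3
  [-41, 40, -6, -22, -6, -30, -39, -25, -2, 22] -> [41, -40, 6, 22, 6, 30, 39, 25, 2, -22] -> [-40, -22, 2, 6, 6, 22, 25, 30, 39, 41] -> [-40, -22] -> 2

1; 3; 3; 2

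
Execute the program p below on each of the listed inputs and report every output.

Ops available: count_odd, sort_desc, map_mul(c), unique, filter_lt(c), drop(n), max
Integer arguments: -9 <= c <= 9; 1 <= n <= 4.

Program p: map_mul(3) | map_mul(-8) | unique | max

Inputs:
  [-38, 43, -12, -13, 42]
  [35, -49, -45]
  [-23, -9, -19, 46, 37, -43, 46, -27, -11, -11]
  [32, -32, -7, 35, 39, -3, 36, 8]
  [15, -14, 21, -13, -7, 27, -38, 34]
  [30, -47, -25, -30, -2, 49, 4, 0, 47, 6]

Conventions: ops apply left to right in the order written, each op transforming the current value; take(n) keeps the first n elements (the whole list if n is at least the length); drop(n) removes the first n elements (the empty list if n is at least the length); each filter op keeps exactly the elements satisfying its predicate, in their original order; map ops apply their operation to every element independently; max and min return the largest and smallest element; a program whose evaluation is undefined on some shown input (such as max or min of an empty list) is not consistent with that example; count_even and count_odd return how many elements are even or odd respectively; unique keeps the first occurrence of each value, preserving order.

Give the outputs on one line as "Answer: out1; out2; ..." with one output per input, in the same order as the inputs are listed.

Execution, op by op:
  [-38, 43, -12, -13, 42] -> [-114, 129, -36, -39, 126] -> [912, -1032, 288, 312, -1008] -> [912, -1032, 288, 312, -1008] -> 912
  [35, -49, -45] -> [105, -147, -135] -> [-840, 1176, 1080] -> [-840, 1176, 1080] -> 1176
  [-23, -9, -19, 46, 37, -43, 46, -27, -11, -11] -> [-69, -27, -57, 138, 111, -129, 138, -81, -33, -33] -> [552, 216, 456, -1104, -888, 1032, -1104, 648, 264, 264] -> [552, 216, 456, -1104, -888, 1032, 648, 264] -> 1032
  [32, -32, -7, 35, 39, -3, 36, 8] -> [96, -96, -21, 105, 117, -9, 108, 24] -> [-768, 768, 168, -840, -936, 72, -864, -192] -> [-768, 768, 168, -840, -936, 72, -864, -192] -> 768
  [15, -14, 21, -13, -7, 27, -38, 34] -> [45, -42, 63, -39, -21, 81, -114, 102] -> [-360, 336, -504, 312, 168, -648, 912, -816] -> [-360, 336, -504, 312, 168, -648, 912, -816] -> 912
  [30, -47, -25, -30, -2, 49, 4, 0, 47, 6] -> [90, -141, -75, -90, -6, 147, 12, 0, 141, 18] -> [-720, 1128, 600, 720, 48, -1176, -96, 0, -1128, -144] -> [-720, 1128, 600, 720, 48, -1176, -96, 0, -1128, -144] -> 1128

912; 1176; 1032; 768; 912; 1128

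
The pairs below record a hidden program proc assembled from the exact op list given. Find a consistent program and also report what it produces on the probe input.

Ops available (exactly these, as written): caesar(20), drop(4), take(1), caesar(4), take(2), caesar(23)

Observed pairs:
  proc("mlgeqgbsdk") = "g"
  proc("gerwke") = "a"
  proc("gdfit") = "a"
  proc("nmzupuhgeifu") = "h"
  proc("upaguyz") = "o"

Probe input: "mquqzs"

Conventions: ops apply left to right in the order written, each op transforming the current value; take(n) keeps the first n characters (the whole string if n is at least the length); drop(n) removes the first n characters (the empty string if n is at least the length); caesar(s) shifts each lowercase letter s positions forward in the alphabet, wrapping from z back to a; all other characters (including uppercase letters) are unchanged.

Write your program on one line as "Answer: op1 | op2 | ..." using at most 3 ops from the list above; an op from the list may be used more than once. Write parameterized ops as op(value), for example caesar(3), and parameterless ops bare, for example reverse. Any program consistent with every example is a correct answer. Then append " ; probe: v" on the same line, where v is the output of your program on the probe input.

take(2) | caesar(20) | take(1) ; probe: "g"

Check, running the answer program on each example:
  "mlgeqgbsdk" -> "ml" -> "gf" -> "g"
  "gerwke" -> "ge" -> "ay" -> "a"
  "gdfit" -> "gd" -> "ax" -> "a"
  "nmzupuhgeifu" -> "nm" -> "hg" -> "h"
  "upaguyz" -> "up" -> "oj" -> "o"
  probe: "mquqzs" -> "mq" -> "gk" -> "g"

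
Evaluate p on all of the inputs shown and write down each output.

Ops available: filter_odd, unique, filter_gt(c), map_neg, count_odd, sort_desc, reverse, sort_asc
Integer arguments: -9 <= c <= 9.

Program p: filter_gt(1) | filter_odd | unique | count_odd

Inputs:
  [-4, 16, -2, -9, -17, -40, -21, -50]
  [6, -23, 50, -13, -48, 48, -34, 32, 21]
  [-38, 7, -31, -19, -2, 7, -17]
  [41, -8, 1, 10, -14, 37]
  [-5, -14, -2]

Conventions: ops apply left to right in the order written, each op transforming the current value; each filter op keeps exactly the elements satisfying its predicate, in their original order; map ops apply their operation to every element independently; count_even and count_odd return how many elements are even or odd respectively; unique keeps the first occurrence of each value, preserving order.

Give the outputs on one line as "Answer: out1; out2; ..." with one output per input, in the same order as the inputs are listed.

0; 1; 1; 2; 0

Execution, op by op:
  [-4, 16, -2, -9, -17, -40, -21, -50] -> [16] -> [] -> [] -> 0
  [6, -23, 50, -13, -48, 48, -34, 32, 21] -> [6, 50, 48, 32, 21] -> [21] -> [21] -> 1
  [-38, 7, -31, -19, -2, 7, -17] -> [7, 7] -> [7, 7] -> [7] -> 1
  [41, -8, 1, 10, -14, 37] -> [41, 10, 37] -> [41, 37] -> [41, 37] -> 2
  [-5, -14, -2] -> [] -> [] -> [] -> 0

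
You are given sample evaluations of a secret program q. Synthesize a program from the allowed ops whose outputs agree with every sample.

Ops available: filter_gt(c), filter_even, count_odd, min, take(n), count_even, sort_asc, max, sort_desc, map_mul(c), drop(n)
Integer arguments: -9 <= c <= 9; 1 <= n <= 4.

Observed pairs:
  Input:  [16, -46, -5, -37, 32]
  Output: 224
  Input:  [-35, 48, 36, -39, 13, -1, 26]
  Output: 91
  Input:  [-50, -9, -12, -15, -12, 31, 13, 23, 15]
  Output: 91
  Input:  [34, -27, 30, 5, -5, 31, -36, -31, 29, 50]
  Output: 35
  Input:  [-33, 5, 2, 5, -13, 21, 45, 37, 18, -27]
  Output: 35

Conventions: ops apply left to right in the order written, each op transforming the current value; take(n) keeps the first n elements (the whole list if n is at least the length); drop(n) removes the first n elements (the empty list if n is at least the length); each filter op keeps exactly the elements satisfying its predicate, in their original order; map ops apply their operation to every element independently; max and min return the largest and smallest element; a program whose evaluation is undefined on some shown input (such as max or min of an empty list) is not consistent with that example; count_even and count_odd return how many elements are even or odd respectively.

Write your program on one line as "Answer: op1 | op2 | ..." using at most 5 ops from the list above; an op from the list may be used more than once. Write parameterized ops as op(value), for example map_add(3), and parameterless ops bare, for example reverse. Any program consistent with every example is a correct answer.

drop(2) | filter_gt(3) | map_mul(7) | min

Check, running the answer program on each example:
  [16, -46, -5, -37, 32] -> [-5, -37, 32] -> [32] -> [224] -> 224
  [-35, 48, 36, -39, 13, -1, 26] -> [36, -39, 13, -1, 26] -> [36, 13, 26] -> [252, 91, 182] -> 91
  [-50, -9, -12, -15, -12, 31, 13, 23, 15] -> [-12, -15, -12, 31, 13, 23, 15] -> [31, 13, 23, 15] -> [217, 91, 161, 105] -> 91
  [34, -27, 30, 5, -5, 31, -36, -31, 29, 50] -> [30, 5, -5, 31, -36, -31, 29, 50] -> [30, 5, 31, 29, 50] -> [210, 35, 217, 203, 350] -> 35
  [-33, 5, 2, 5, -13, 21, 45, 37, 18, -27] -> [2, 5, -13, 21, 45, 37, 18, -27] -> [5, 21, 45, 37, 18] -> [35, 147, 315, 259, 126] -> 35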